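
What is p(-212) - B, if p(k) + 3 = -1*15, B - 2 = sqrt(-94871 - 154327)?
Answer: -20 - I*sqrt(249198) ≈ -20.0 - 499.2*I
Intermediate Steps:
B = 2 + I*sqrt(249198) (B = 2 + sqrt(-94871 - 154327) = 2 + sqrt(-249198) = 2 + I*sqrt(249198) ≈ 2.0 + 499.2*I)
p(k) = -18 (p(k) = -3 - 1*15 = -3 - 15 = -18)
p(-212) - B = -18 - (2 + I*sqrt(249198)) = -18 + (-2 - I*sqrt(249198)) = -20 - I*sqrt(249198)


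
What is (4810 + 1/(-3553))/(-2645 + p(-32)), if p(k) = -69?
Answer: -17089929/9642842 ≈ -1.7723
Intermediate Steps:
(4810 + 1/(-3553))/(-2645 + p(-32)) = (4810 + 1/(-3553))/(-2645 - 69) = (4810 - 1/3553)/(-2714) = (17089929/3553)*(-1/2714) = -17089929/9642842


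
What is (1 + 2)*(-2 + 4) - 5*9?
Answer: -39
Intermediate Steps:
(1 + 2)*(-2 + 4) - 5*9 = 3*2 - 45 = 6 - 45 = -39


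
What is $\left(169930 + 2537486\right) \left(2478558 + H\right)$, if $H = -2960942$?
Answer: $-1306014159744$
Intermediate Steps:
$\left(169930 + 2537486\right) \left(2478558 + H\right) = \left(169930 + 2537486\right) \left(2478558 - 2960942\right) = 2707416 \left(-482384\right) = -1306014159744$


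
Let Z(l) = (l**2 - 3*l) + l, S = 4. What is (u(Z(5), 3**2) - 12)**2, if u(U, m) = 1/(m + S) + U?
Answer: 1600/169 ≈ 9.4675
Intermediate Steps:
Z(l) = l**2 - 2*l
u(U, m) = U + 1/(4 + m) (u(U, m) = 1/(m + 4) + U = 1/(4 + m) + U = U + 1/(4 + m))
(u(Z(5), 3**2) - 12)**2 = ((1 + 4*(5*(-2 + 5)) + (5*(-2 + 5))*3**2)/(4 + 3**2) - 12)**2 = ((1 + 4*(5*3) + (5*3)*9)/(4 + 9) - 12)**2 = ((1 + 4*15 + 15*9)/13 - 12)**2 = ((1 + 60 + 135)/13 - 12)**2 = ((1/13)*196 - 12)**2 = (196/13 - 12)**2 = (40/13)**2 = 1600/169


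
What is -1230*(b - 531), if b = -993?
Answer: 1874520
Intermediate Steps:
-1230*(b - 531) = -1230*(-993 - 531) = -1230*(-1524) = 1874520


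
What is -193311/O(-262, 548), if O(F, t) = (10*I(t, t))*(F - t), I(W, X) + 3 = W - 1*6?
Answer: 21479/485100 ≈ 0.044277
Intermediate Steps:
I(W, X) = -9 + W (I(W, X) = -3 + (W - 1*6) = -3 + (W - 6) = -3 + (-6 + W) = -9 + W)
O(F, t) = (-90 + 10*t)*(F - t) (O(F, t) = (10*(-9 + t))*(F - t) = (-90 + 10*t)*(F - t))
-193311/O(-262, 548) = -193311*1/(10*(-262 - 1*548)*(-9 + 548)) = -193311*1/(5390*(-262 - 548)) = -193311/(10*539*(-810)) = -193311/(-4365900) = -193311*(-1/4365900) = 21479/485100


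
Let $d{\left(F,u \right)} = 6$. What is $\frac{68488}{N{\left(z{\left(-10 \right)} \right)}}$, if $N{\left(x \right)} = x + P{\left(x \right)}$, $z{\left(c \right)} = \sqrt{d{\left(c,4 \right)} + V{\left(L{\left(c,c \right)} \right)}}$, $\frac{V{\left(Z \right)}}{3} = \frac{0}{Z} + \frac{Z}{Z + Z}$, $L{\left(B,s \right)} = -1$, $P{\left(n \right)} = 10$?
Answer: $\frac{273952}{37} - \frac{68488 \sqrt{30}}{185} \approx 5376.4$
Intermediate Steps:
$V{\left(Z \right)} = \frac{3}{2}$ ($V{\left(Z \right)} = 3 \left(\frac{0}{Z} + \frac{Z}{Z + Z}\right) = 3 \left(0 + \frac{Z}{2 Z}\right) = 3 \left(0 + Z \frac{1}{2 Z}\right) = 3 \left(0 + \frac{1}{2}\right) = 3 \cdot \frac{1}{2} = \frac{3}{2}$)
$z{\left(c \right)} = \frac{\sqrt{30}}{2}$ ($z{\left(c \right)} = \sqrt{6 + \frac{3}{2}} = \sqrt{\frac{15}{2}} = \frac{\sqrt{30}}{2}$)
$N{\left(x \right)} = 10 + x$ ($N{\left(x \right)} = x + 10 = 10 + x$)
$\frac{68488}{N{\left(z{\left(-10 \right)} \right)}} = \frac{68488}{10 + \frac{\sqrt{30}}{2}}$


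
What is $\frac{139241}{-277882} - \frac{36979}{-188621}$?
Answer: $- \frac{15987978183}{52414380722} \approx -0.30503$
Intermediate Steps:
$\frac{139241}{-277882} - \frac{36979}{-188621} = 139241 \left(- \frac{1}{277882}\right) - - \frac{36979}{188621} = - \frac{139241}{277882} + \frac{36979}{188621} = - \frac{15987978183}{52414380722}$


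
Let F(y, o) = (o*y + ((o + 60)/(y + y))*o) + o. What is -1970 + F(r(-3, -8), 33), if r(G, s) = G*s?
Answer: -17297/16 ≈ -1081.1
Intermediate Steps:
F(y, o) = o + o*y + o*(60 + o)/(2*y) (F(y, o) = (o*y + ((60 + o)/((2*y)))*o) + o = (o*y + ((60 + o)*(1/(2*y)))*o) + o = (o*y + ((60 + o)/(2*y))*o) + o = (o*y + o*(60 + o)/(2*y)) + o = o + o*y + o*(60 + o)/(2*y))
-1970 + F(r(-3, -8), 33) = -1970 + (½)*33*(60 + 33 + 2*(-3*(-8))*(1 - 3*(-8)))/(-3*(-8)) = -1970 + (½)*33*(60 + 33 + 2*24*(1 + 24))/24 = -1970 + (½)*33*(1/24)*(60 + 33 + 2*24*25) = -1970 + (½)*33*(1/24)*(60 + 33 + 1200) = -1970 + (½)*33*(1/24)*1293 = -1970 + 14223/16 = -17297/16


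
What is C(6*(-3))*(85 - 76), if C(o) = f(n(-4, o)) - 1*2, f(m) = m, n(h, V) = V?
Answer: -180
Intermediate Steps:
C(o) = -2 + o (C(o) = o - 1*2 = o - 2 = -2 + o)
C(6*(-3))*(85 - 76) = (-2 + 6*(-3))*(85 - 76) = (-2 - 18)*9 = -20*9 = -180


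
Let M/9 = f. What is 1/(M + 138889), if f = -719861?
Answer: -1/6339860 ≈ -1.5773e-7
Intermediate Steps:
M = -6478749 (M = 9*(-719861) = -6478749)
1/(M + 138889) = 1/(-6478749 + 138889) = 1/(-6339860) = -1/6339860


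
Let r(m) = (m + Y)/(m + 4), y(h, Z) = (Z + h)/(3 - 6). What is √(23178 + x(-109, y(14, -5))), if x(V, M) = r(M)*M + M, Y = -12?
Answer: 6*√645 ≈ 152.38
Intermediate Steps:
y(h, Z) = -Z/3 - h/3 (y(h, Z) = (Z + h)/(-3) = (Z + h)*(-⅓) = -Z/3 - h/3)
r(m) = (-12 + m)/(4 + m) (r(m) = (m - 12)/(m + 4) = (-12 + m)/(4 + m))
x(V, M) = M + M*(-12 + M)/(4 + M) (x(V, M) = ((-12 + M)/(4 + M))*M + M = M*(-12 + M)/(4 + M) + M = M + M*(-12 + M)/(4 + M))
√(23178 + x(-109, y(14, -5))) = √(23178 + 2*(-⅓*(-5) - ⅓*14)*(-4 + (-⅓*(-5) - ⅓*14))/(4 + (-⅓*(-5) - ⅓*14))) = √(23178 + 2*(5/3 - 14/3)*(-4 + (5/3 - 14/3))/(4 + (5/3 - 14/3))) = √(23178 + 2*(-3)*(-4 - 3)/(4 - 3)) = √(23178 + 2*(-3)*(-7)/1) = √(23178 + 2*(-3)*1*(-7)) = √(23178 + 42) = √23220 = 6*√645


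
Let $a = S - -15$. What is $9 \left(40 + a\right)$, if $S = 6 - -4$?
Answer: $585$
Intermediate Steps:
$S = 10$ ($S = 6 + 4 = 10$)
$a = 25$ ($a = 10 - -15 = 10 + 15 = 25$)
$9 \left(40 + a\right) = 9 \left(40 + 25\right) = 9 \cdot 65 = 585$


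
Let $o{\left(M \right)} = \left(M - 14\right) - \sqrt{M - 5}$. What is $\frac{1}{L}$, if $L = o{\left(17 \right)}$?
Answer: $-1 - \frac{2 \sqrt{3}}{3} \approx -2.1547$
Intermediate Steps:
$o{\left(M \right)} = -14 + M - \sqrt{-5 + M}$ ($o{\left(M \right)} = \left(M - 14\right) - \sqrt{-5 + M} = \left(-14 + M\right) - \sqrt{-5 + M} = -14 + M - \sqrt{-5 + M}$)
$L = 3 - 2 \sqrt{3}$ ($L = -14 + 17 - \sqrt{-5 + 17} = -14 + 17 - \sqrt{12} = -14 + 17 - 2 \sqrt{3} = 3 - 2 \sqrt{3} \approx -0.4641$)
$\frac{1}{L} = \frac{1}{3 - 2 \sqrt{3}}$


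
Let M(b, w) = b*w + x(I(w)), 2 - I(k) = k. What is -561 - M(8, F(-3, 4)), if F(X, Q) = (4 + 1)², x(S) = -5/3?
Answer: -2278/3 ≈ -759.33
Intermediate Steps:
I(k) = 2 - k
x(S) = -5/3 (x(S) = -5*⅓ = -5/3)
F(X, Q) = 25 (F(X, Q) = 5² = 25)
M(b, w) = -5/3 + b*w (M(b, w) = b*w - 5/3 = -5/3 + b*w)
-561 - M(8, F(-3, 4)) = -561 - (-5/3 + 8*25) = -561 - (-5/3 + 200) = -561 - 1*595/3 = -561 - 595/3 = -2278/3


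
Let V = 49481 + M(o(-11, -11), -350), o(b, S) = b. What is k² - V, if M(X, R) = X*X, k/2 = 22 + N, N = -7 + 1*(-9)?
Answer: -49458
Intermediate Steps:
N = -16 (N = -7 - 9 = -16)
k = 12 (k = 2*(22 - 16) = 2*6 = 12)
M(X, R) = X²
V = 49602 (V = 49481 + (-11)² = 49481 + 121 = 49602)
k² - V = 12² - 1*49602 = 144 - 49602 = -49458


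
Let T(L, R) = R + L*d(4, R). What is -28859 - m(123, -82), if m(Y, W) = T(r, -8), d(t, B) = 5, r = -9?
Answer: -28806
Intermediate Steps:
T(L, R) = R + 5*L (T(L, R) = R + L*5 = R + 5*L)
m(Y, W) = -53 (m(Y, W) = -8 + 5*(-9) = -8 - 45 = -53)
-28859 - m(123, -82) = -28859 - 1*(-53) = -28859 + 53 = -28806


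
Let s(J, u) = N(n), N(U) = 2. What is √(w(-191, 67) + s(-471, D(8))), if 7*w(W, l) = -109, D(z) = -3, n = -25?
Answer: I*√665/7 ≈ 3.6839*I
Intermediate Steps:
w(W, l) = -109/7 (w(W, l) = (⅐)*(-109) = -109/7)
s(J, u) = 2
√(w(-191, 67) + s(-471, D(8))) = √(-109/7 + 2) = √(-95/7) = I*√665/7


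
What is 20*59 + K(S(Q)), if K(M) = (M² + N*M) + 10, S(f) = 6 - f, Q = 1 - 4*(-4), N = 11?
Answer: 1190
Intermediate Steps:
Q = 17 (Q = 1 + 16 = 17)
K(M) = 10 + M² + 11*M (K(M) = (M² + 11*M) + 10 = 10 + M² + 11*M)
20*59 + K(S(Q)) = 20*59 + (10 + (6 - 1*17)² + 11*(6 - 1*17)) = 1180 + (10 + (6 - 17)² + 11*(6 - 17)) = 1180 + (10 + (-11)² + 11*(-11)) = 1180 + (10 + 121 - 121) = 1180 + 10 = 1190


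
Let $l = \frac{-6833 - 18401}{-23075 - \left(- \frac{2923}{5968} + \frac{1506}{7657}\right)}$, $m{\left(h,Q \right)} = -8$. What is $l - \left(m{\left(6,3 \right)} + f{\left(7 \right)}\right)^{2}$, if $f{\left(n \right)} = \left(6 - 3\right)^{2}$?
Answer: $\frac{98673164787}{1054444327597} \approx 0.093578$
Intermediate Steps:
$f{\left(n \right)} = 9$ ($f{\left(n \right)} = 3^{2} = 9$)
$l = \frac{1153117492384}{1054444327597}$ ($l = - \frac{25234}{-23075 - - \frac{13393603}{45696976}} = - \frac{25234}{-23075 + \left(\frac{2923}{5968} - \frac{1506}{7657}\right)} = - \frac{25234}{-23075 + \frac{13393603}{45696976}} = - \frac{25234}{- \frac{1054444327597}{45696976}} = \left(-25234\right) \left(- \frac{45696976}{1054444327597}\right) = \frac{1153117492384}{1054444327597} \approx 1.0936$)
$l - \left(m{\left(6,3 \right)} + f{\left(7 \right)}\right)^{2} = \frac{1153117492384}{1054444327597} - \left(-8 + 9\right)^{2} = \frac{1153117492384}{1054444327597} - 1^{2} = \frac{1153117492384}{1054444327597} - 1 = \frac{98673164787}{1054444327597}$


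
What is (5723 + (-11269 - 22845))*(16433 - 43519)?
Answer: 768998626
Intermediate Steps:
(5723 + (-11269 - 22845))*(16433 - 43519) = (5723 - 34114)*(-27086) = -28391*(-27086) = 768998626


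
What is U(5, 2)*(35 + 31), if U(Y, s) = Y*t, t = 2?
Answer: 660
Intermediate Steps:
U(Y, s) = 2*Y (U(Y, s) = Y*2 = 2*Y)
U(5, 2)*(35 + 31) = (2*5)*(35 + 31) = 10*66 = 660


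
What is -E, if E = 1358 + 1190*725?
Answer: -864108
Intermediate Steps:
E = 864108 (E = 1358 + 862750 = 864108)
-E = -1*864108 = -864108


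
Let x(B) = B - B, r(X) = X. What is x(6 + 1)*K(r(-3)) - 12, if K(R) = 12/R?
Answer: -12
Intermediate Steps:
x(B) = 0
x(6 + 1)*K(r(-3)) - 12 = 0*(12/(-3)) - 12 = 0*(12*(-⅓)) - 12 = 0*(-4) - 12 = 0 - 12 = -12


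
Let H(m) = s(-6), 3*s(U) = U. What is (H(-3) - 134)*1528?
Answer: -207808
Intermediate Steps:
s(U) = U/3
H(m) = -2 (H(m) = (1/3)*(-6) = -2)
(H(-3) - 134)*1528 = (-2 - 134)*1528 = -136*1528 = -207808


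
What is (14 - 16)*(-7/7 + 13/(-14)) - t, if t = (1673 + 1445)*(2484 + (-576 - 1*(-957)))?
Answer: -62531463/7 ≈ -8.9331e+6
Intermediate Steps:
t = 8933070 (t = 3118*(2484 + (-576 + 957)) = 3118*(2484 + 381) = 3118*2865 = 8933070)
(14 - 16)*(-7/7 + 13/(-14)) - t = (14 - 16)*(-7/7 + 13/(-14)) - 1*8933070 = -2*(-7*⅐ + 13*(-1/14)) - 8933070 = -2*(-1 - 13/14) - 8933070 = -2*(-27/14) - 8933070 = 27/7 - 8933070 = -62531463/7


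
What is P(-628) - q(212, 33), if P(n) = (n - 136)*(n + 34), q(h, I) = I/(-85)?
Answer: 38574393/85 ≈ 4.5382e+5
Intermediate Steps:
q(h, I) = -I/85 (q(h, I) = I*(-1/85) = -I/85)
P(n) = (-136 + n)*(34 + n)
P(-628) - q(212, 33) = (-4624 + (-628)**2 - 102*(-628)) - (-1)*33/85 = (-4624 + 394384 + 64056) - 1*(-33/85) = 453816 + 33/85 = 38574393/85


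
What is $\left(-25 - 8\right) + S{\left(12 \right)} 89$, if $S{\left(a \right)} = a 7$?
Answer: $7443$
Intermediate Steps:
$S{\left(a \right)} = 7 a$
$\left(-25 - 8\right) + S{\left(12 \right)} 89 = \left(-25 - 8\right) + 7 \cdot 12 \cdot 89 = \left(-25 - 8\right) + 84 \cdot 89 = -33 + 7476 = 7443$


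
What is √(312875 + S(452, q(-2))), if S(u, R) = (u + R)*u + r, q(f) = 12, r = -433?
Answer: √522170 ≈ 722.61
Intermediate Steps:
S(u, R) = -433 + u*(R + u) (S(u, R) = (u + R)*u - 433 = (R + u)*u - 433 = u*(R + u) - 433 = -433 + u*(R + u))
√(312875 + S(452, q(-2))) = √(312875 + (-433 + 452² + 12*452)) = √(312875 + (-433 + 204304 + 5424)) = √(312875 + 209295) = √522170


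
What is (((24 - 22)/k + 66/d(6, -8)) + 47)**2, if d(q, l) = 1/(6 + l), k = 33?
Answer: 7856809/1089 ≈ 7214.7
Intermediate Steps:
(((24 - 22)/k + 66/d(6, -8)) + 47)**2 = (((24 - 22)/33 + 66/(1/(6 - 8))) + 47)**2 = ((2*(1/33) + 66/(1/(-2))) + 47)**2 = ((2/33 + 66/(-1/2)) + 47)**2 = ((2/33 + 66*(-2)) + 47)**2 = ((2/33 - 132) + 47)**2 = (-4354/33 + 47)**2 = (-2803/33)**2 = 7856809/1089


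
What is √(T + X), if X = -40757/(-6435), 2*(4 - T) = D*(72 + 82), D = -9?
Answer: 8*√50563370/2145 ≈ 26.520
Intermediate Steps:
T = 697 (T = 4 - (-9)*(72 + 82)/2 = 4 - (-9)*154/2 = 4 - ½*(-1386) = 4 + 693 = 697)
X = 40757/6435 (X = -40757*(-1/6435) = 40757/6435 ≈ 6.3336)
√(T + X) = √(697 + 40757/6435) = √(4525952/6435) = 8*√50563370/2145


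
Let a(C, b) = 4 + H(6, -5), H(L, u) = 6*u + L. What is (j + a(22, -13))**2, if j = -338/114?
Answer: 1713481/3249 ≈ 527.39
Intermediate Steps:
H(L, u) = L + 6*u
j = -169/57 (j = -338*1/114 = -169/57 ≈ -2.9649)
a(C, b) = -20 (a(C, b) = 4 + (6 + 6*(-5)) = 4 + (6 - 30) = 4 - 24 = -20)
(j + a(22, -13))**2 = (-169/57 - 20)**2 = (-1309/57)**2 = 1713481/3249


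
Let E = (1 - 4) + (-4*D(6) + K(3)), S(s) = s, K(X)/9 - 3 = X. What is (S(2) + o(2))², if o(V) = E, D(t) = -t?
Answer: 5929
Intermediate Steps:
K(X) = 27 + 9*X
E = 75 (E = (1 - 4) + (-(-4)*6 + (27 + 9*3)) = -3 + (-4*(-6) + (27 + 27)) = -3 + (24 + 54) = -3 + 78 = 75)
o(V) = 75
(S(2) + o(2))² = (2 + 75)² = 77² = 5929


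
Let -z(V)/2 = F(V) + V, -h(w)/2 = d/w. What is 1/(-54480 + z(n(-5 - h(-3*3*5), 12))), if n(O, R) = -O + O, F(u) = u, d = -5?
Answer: -1/54480 ≈ -1.8355e-5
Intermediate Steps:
h(w) = 10/w (h(w) = -(-10)/w = 10/w)
n(O, R) = 0
z(V) = -4*V (z(V) = -2*(V + V) = -4*V)
1/(-54480 + z(n(-5 - h(-3*3*5), 12))) = 1/(-54480 - 4*0) = 1/(-54480 + 0) = 1/(-54480) = -1/54480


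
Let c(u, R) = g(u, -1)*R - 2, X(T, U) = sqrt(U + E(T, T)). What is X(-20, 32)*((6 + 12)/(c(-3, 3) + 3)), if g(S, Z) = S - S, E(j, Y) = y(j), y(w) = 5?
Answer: 18*sqrt(37) ≈ 109.49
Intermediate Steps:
E(j, Y) = 5
g(S, Z) = 0
X(T, U) = sqrt(5 + U) (X(T, U) = sqrt(U + 5) = sqrt(5 + U))
c(u, R) = -2 (c(u, R) = 0*R - 2 = 0 - 2 = -2)
X(-20, 32)*((6 + 12)/(c(-3, 3) + 3)) = sqrt(5 + 32)*((6 + 12)/(-2 + 3)) = sqrt(37)*(18/1) = sqrt(37)*(18*1) = sqrt(37)*18 = 18*sqrt(37)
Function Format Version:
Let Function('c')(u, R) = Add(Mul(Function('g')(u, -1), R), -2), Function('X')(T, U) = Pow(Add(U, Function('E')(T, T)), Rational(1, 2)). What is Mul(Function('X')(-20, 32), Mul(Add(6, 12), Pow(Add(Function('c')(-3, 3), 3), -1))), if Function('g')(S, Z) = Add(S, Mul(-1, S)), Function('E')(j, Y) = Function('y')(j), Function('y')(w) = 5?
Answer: Mul(18, Pow(37, Rational(1, 2))) ≈ 109.49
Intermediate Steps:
Function('E')(j, Y) = 5
Function('g')(S, Z) = 0
Function('X')(T, U) = Pow(Add(5, U), Rational(1, 2)) (Function('X')(T, U) = Pow(Add(U, 5), Rational(1, 2)) = Pow(Add(5, U), Rational(1, 2)))
Function('c')(u, R) = -2 (Function('c')(u, R) = Add(Mul(0, R), -2) = Add(0, -2) = -2)
Mul(Function('X')(-20, 32), Mul(Add(6, 12), Pow(Add(Function('c')(-3, 3), 3), -1))) = Mul(Pow(Add(5, 32), Rational(1, 2)), Mul(Add(6, 12), Pow(Add(-2, 3), -1))) = Mul(Pow(37, Rational(1, 2)), Mul(18, Pow(1, -1))) = Mul(Pow(37, Rational(1, 2)), Mul(18, 1)) = Mul(Pow(37, Rational(1, 2)), 18) = Mul(18, Pow(37, Rational(1, 2)))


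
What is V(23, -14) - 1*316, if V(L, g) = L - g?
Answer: -279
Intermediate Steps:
V(23, -14) - 1*316 = (23 - 1*(-14)) - 1*316 = (23 + 14) - 316 = 37 - 316 = -279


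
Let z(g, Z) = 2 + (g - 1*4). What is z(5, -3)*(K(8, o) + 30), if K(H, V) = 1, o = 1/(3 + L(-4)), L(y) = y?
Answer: 93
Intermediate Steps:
z(g, Z) = -2 + g (z(g, Z) = 2 + (g - 4) = 2 + (-4 + g) = -2 + g)
o = -1 (o = 1/(3 - 4) = 1/(-1) = -1)
z(5, -3)*(K(8, o) + 30) = (-2 + 5)*(1 + 30) = 3*31 = 93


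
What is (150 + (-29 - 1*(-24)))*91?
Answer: 13195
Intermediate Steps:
(150 + (-29 - 1*(-24)))*91 = (150 + (-29 + 24))*91 = (150 - 5)*91 = 145*91 = 13195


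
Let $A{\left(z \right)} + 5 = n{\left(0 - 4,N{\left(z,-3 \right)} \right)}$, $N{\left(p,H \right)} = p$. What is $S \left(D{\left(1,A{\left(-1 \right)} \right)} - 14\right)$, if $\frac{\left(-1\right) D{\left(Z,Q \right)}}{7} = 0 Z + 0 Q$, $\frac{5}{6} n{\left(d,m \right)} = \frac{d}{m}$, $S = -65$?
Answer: $910$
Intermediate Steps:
$n{\left(d,m \right)} = \frac{6 d}{5 m}$ ($n{\left(d,m \right)} = \frac{6 \frac{d}{m}}{5} = \frac{6 d}{5 m}$)
$A{\left(z \right)} = -5 - \frac{24}{5 z}$ ($A{\left(z \right)} = -5 + \frac{6 \left(0 - 4\right)}{5 z} = -5 + \frac{6}{5} \left(-4\right) \frac{1}{z} = -5 - \frac{24}{5 z}$)
$D{\left(Z,Q \right)} = 0$ ($D{\left(Z,Q \right)} = - 7 \left(0 Z + 0 Q\right) = - 7 \left(0 + 0\right) = \left(-7\right) 0 = 0$)
$S \left(D{\left(1,A{\left(-1 \right)} \right)} - 14\right) = - 65 \left(0 - 14\right) = \left(-65\right) \left(-14\right) = 910$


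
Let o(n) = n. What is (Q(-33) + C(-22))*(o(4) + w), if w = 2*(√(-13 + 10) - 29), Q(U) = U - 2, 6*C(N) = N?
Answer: 2088 - 232*I*√3/3 ≈ 2088.0 - 133.95*I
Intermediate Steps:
C(N) = N/6
Q(U) = -2 + U
w = -58 + 2*I*√3 (w = 2*(√(-3) - 29) = 2*(I*√3 - 29) = 2*(-29 + I*√3) = -58 + 2*I*√3 ≈ -58.0 + 3.4641*I)
(Q(-33) + C(-22))*(o(4) + w) = ((-2 - 33) + (⅙)*(-22))*(4 + (-58 + 2*I*√3)) = (-35 - 11/3)*(-54 + 2*I*√3) = -116*(-54 + 2*I*√3)/3 = 2088 - 232*I*√3/3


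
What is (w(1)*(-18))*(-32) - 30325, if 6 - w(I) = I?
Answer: -27445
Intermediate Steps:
w(I) = 6 - I
(w(1)*(-18))*(-32) - 30325 = ((6 - 1*1)*(-18))*(-32) - 30325 = ((6 - 1)*(-18))*(-32) - 30325 = (5*(-18))*(-32) - 30325 = -90*(-32) - 30325 = 2880 - 30325 = -27445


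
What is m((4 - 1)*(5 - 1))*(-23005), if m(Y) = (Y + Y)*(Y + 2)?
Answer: -7729680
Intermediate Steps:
m(Y) = 2*Y*(2 + Y) (m(Y) = (2*Y)*(2 + Y) = 2*Y*(2 + Y))
m((4 - 1)*(5 - 1))*(-23005) = (2*((4 - 1)*(5 - 1))*(2 + (4 - 1)*(5 - 1)))*(-23005) = (2*(3*4)*(2 + 3*4))*(-23005) = (2*12*(2 + 12))*(-23005) = (2*12*14)*(-23005) = 336*(-23005) = -7729680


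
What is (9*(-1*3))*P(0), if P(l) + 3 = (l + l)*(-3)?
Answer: 81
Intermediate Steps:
P(l) = -3 - 6*l (P(l) = -3 + (l + l)*(-3) = -3 + (2*l)*(-3) = -3 - 6*l)
(9*(-1*3))*P(0) = (9*(-1*3))*(-3 - 6*0) = (9*(-3))*(-3 + 0) = -27*(-3) = 81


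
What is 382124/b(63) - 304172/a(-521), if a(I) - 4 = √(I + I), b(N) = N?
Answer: 163817924/33327 + 152086*I*√1042/529 ≈ 4915.5 + 9280.4*I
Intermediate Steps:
a(I) = 4 + √2*√I (a(I) = 4 + √(I + I) = 4 + √(2*I) = 4 + √2*√I)
382124/b(63) - 304172/a(-521) = 382124/63 - 304172/(4 + √2*√(-521)) = 382124*(1/63) - 304172/(4 + √2*(I*√521)) = 382124/63 - 304172/(4 + I*√1042)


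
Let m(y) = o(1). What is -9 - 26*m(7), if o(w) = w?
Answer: -35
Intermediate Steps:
m(y) = 1
-9 - 26*m(7) = -9 - 26*1 = -9 - 26 = -35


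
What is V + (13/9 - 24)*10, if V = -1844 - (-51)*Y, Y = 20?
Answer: -9446/9 ≈ -1049.6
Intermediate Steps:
V = -824 (V = -1844 - (-51)*20 = -1844 - 1*(-1020) = -1844 + 1020 = -824)
V + (13/9 - 24)*10 = -824 + (13/9 - 24)*10 = -824 - 203/9*10 = -824 - 2030/9 = -9446/9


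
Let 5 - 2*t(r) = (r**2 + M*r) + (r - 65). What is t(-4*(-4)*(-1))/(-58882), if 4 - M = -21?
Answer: -115/58882 ≈ -0.0019531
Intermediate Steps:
M = 25 (M = 4 - 1*(-21) = 4 + 21 = 25)
t(r) = 35 - 13*r - r**2/2 (t(r) = 5/2 - ((r**2 + 25*r) + (r - 65))/2 = 5/2 - ((r**2 + 25*r) + (-65 + r))/2 = 5/2 - (-65 + r**2 + 26*r)/2 = 5/2 + (65/2 - 13*r - r**2/2) = 35 - 13*r - r**2/2)
t(-4*(-4)*(-1))/(-58882) = (35 - 13*(-4*(-4))*(-1) - (-4*(-4)*(-1))**2/2)/(-58882) = (35 - 208*(-1) - (16*(-1))**2/2)*(-1/58882) = (35 - 13*(-16) - 1/2*(-16)**2)*(-1/58882) = (35 + 208 - 1/2*256)*(-1/58882) = (35 + 208 - 128)*(-1/58882) = 115*(-1/58882) = -115/58882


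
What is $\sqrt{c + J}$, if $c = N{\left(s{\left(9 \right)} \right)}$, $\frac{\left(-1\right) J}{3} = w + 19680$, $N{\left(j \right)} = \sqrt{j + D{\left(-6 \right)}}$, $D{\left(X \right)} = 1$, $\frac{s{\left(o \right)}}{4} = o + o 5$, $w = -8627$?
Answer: $\sqrt{-33159 + \sqrt{217}} \approx 182.06 i$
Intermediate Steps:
$s{\left(o \right)} = 24 o$ ($s{\left(o \right)} = 4 \left(o + o 5\right) = 4 \left(o + 5 o\right) = 4 \cdot 6 o = 24 o$)
$N{\left(j \right)} = \sqrt{1 + j}$ ($N{\left(j \right)} = \sqrt{j + 1} = \sqrt{1 + j}$)
$J = -33159$ ($J = - 3 \left(-8627 + 19680\right) = \left(-3\right) 11053 = -33159$)
$c = \sqrt{217}$ ($c = \sqrt{1 + 24 \cdot 9} = \sqrt{1 + 216} = \sqrt{217} \approx 14.731$)
$\sqrt{c + J} = \sqrt{\sqrt{217} - 33159} = \sqrt{-33159 + \sqrt{217}}$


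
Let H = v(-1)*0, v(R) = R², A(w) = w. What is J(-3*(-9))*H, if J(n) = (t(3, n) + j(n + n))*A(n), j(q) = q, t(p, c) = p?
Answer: 0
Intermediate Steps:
J(n) = n*(3 + 2*n) (J(n) = (3 + (n + n))*n = (3 + 2*n)*n = n*(3 + 2*n))
H = 0 (H = (-1)²*0 = 1*0 = 0)
J(-3*(-9))*H = ((-3*(-9))*(3 + 2*(-3*(-9))))*0 = (27*(3 + 2*27))*0 = (27*(3 + 54))*0 = (27*57)*0 = 1539*0 = 0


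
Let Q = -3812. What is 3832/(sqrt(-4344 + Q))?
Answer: -1916*I*sqrt(2039)/2039 ≈ -42.431*I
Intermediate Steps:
3832/(sqrt(-4344 + Q)) = 3832/(sqrt(-4344 - 3812)) = 3832/(sqrt(-8156)) = 3832/((2*I*sqrt(2039))) = 3832*(-I*sqrt(2039)/4078) = -1916*I*sqrt(2039)/2039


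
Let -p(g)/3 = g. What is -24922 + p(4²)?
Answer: -24970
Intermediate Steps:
p(g) = -3*g
-24922 + p(4²) = -24922 - 3*4² = -24922 - 3*16 = -24922 - 48 = -24970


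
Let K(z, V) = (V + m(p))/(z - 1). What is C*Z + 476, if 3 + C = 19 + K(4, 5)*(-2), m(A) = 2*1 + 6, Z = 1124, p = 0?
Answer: 26156/3 ≈ 8718.7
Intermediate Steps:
m(A) = 8 (m(A) = 2 + 6 = 8)
K(z, V) = (8 + V)/(-1 + z) (K(z, V) = (V + 8)/(z - 1) = (8 + V)/(-1 + z))
C = 22/3 (C = -3 + (19 + ((8 + 5)/(-1 + 4))*(-2)) = -3 + (19 + (13/3)*(-2)) = -3 + (19 - 26/3) = -3 + 31/3 = 22/3 ≈ 7.3333)
C*Z + 476 = (22/3)*1124 + 476 = 24728/3 + 476 = 26156/3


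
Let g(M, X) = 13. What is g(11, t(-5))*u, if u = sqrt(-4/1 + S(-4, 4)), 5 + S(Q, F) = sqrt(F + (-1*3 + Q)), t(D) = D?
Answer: 13*sqrt(-9 + I*sqrt(3)) ≈ 3.7357 + 39.179*I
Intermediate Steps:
S(Q, F) = -5 + sqrt(-3 + F + Q) (S(Q, F) = -5 + sqrt(F + (-1*3 + Q)) = -5 + sqrt(F + (-3 + Q)) = -5 + sqrt(-3 + F + Q))
u = sqrt(-9 + I*sqrt(3)) (u = sqrt(-4/1 + (-5 + sqrt(-3 + 4 - 4))) = sqrt(-4*1 + (-5 + sqrt(-3))) = sqrt(-4 + (-5 + I*sqrt(3))) = sqrt(-9 + I*sqrt(3)) ≈ 0.28736 + 3.0137*I)
g(11, t(-5))*u = 13*sqrt(-9 + I*sqrt(3))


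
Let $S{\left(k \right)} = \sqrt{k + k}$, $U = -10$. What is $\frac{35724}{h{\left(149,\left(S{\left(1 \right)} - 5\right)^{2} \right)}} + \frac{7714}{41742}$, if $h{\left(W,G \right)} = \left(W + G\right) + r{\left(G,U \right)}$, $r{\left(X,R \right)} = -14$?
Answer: $\frac{30221734889}{135891081} + \frac{89310 \sqrt{2}}{6511} \approx 241.8$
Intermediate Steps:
$S{\left(k \right)} = \sqrt{2} \sqrt{k}$ ($S{\left(k \right)} = \sqrt{2 k} = \sqrt{2} \sqrt{k}$)
$h{\left(W,G \right)} = -14 + G + W$ ($h{\left(W,G \right)} = \left(W + G\right) - 14 = \left(G + W\right) - 14 = -14 + G + W$)
$\frac{35724}{h{\left(149,\left(S{\left(1 \right)} - 5\right)^{2} \right)}} + \frac{7714}{41742} = \frac{35724}{-14 + \left(\sqrt{2} \sqrt{1} - 5\right)^{2} + 149} + \frac{7714}{41742} = \frac{35724}{-14 + \left(\sqrt{2} \cdot 1 - 5\right)^{2} + 149} + 7714 \cdot \frac{1}{41742} = \frac{35724}{-14 + \left(\sqrt{2} - 5\right)^{2} + 149} + \frac{3857}{20871} = \frac{35724}{-14 + \left(-5 + \sqrt{2}\right)^{2} + 149} + \frac{3857}{20871} = \frac{35724}{135 + \left(-5 + \sqrt{2}\right)^{2}} + \frac{3857}{20871} = \frac{3857}{20871} + \frac{35724}{135 + \left(-5 + \sqrt{2}\right)^{2}}$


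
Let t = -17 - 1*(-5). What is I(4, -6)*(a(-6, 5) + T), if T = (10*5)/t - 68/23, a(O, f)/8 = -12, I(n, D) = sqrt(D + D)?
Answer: -14231*I*sqrt(3)/69 ≈ -357.23*I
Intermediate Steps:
I(n, D) = sqrt(2)*sqrt(D) (I(n, D) = sqrt(2*D) = sqrt(2)*sqrt(D))
t = -12 (t = -17 + 5 = -12)
a(O, f) = -96 (a(O, f) = 8*(-12) = -96)
T = -983/138 (T = (10*5)/(-12) - 68/23 = 50*(-1/12) - 68*1/23 = -25/6 - 68/23 = -983/138 ≈ -7.1232)
I(4, -6)*(a(-6, 5) + T) = (sqrt(2)*sqrt(-6))*(-96 - 983/138) = (sqrt(2)*(I*sqrt(6)))*(-14231/138) = (2*I*sqrt(3))*(-14231/138) = -14231*I*sqrt(3)/69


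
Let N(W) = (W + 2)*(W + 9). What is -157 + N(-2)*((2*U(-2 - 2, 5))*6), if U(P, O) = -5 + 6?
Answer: -157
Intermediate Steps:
U(P, O) = 1
N(W) = (2 + W)*(9 + W)
-157 + N(-2)*((2*U(-2 - 2, 5))*6) = -157 + (18 + (-2)**2 + 11*(-2))*((2*1)*6) = -157 + (18 + 4 - 22)*(2*6) = -157 + 0*12 = -157 + 0 = -157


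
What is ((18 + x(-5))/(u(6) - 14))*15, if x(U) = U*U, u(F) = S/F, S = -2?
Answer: -45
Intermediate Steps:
u(F) = -2/F
x(U) = U²
((18 + x(-5))/(u(6) - 14))*15 = ((18 + (-5)²)/(-2/6 - 14))*15 = ((18 + 25)/(-2*⅙ - 14))*15 = (43/(-⅓ - 14))*15 = (43/(-43/3))*15 = (43*(-3/43))*15 = -3*15 = -45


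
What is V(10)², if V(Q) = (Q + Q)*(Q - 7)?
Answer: 3600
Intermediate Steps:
V(Q) = 2*Q*(-7 + Q) (V(Q) = (2*Q)*(-7 + Q) = 2*Q*(-7 + Q))
V(10)² = (2*10*(-7 + 10))² = (2*10*3)² = 60² = 3600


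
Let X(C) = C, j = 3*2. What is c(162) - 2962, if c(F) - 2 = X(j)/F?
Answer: -79919/27 ≈ -2960.0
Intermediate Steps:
j = 6
c(F) = 2 + 6/F
c(162) - 2962 = (2 + 6/162) - 2962 = (2 + 6*(1/162)) - 2962 = (2 + 1/27) - 2962 = 55/27 - 2962 = -79919/27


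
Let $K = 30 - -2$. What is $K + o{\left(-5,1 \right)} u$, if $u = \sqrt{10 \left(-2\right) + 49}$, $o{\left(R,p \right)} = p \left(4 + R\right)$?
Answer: $32 - \sqrt{29} \approx 26.615$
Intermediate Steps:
$K = 32$ ($K = 30 + 2 = 32$)
$u = \sqrt{29}$ ($u = \sqrt{-20 + 49} = \sqrt{29} \approx 5.3852$)
$K + o{\left(-5,1 \right)} u = 32 + 1 \left(4 - 5\right) \sqrt{29} = 32 + 1 \left(-1\right) \sqrt{29} = 32 - \sqrt{29}$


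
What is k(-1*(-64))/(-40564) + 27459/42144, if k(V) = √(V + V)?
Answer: 9153/14048 - 2*√2/10141 ≈ 0.65127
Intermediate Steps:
k(V) = √2*√V (k(V) = √(2*V) = √2*√V)
k(-1*(-64))/(-40564) + 27459/42144 = (√2*√(-1*(-64)))/(-40564) + 27459/42144 = (√2*√64)*(-1/40564) + 27459*(1/42144) = (√2*8)*(-1/40564) + 9153/14048 = (8*√2)*(-1/40564) + 9153/14048 = -2*√2/10141 + 9153/14048 = 9153/14048 - 2*√2/10141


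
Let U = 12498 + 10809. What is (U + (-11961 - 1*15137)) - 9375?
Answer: -13166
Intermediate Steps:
U = 23307
(U + (-11961 - 1*15137)) - 9375 = (23307 + (-11961 - 1*15137)) - 9375 = (23307 + (-11961 - 15137)) - 9375 = (23307 - 27098) - 9375 = -3791 - 9375 = -13166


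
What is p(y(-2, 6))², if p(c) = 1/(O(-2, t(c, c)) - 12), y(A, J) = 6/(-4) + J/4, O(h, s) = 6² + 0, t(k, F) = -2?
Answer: 1/576 ≈ 0.0017361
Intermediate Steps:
O(h, s) = 36 (O(h, s) = 36 + 0 = 36)
y(A, J) = -3/2 + J/4 (y(A, J) = 6*(-¼) + J*(¼) = -3/2 + J/4)
p(c) = 1/24 (p(c) = 1/(36 - 12) = 1/24)
p(y(-2, 6))² = (1/24)² = 1/576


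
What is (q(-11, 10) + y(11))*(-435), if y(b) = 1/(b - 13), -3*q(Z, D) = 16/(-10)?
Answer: -29/2 ≈ -14.500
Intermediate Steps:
q(Z, D) = 8/15 (q(Z, D) = -16/(3*(-10)) = -16*(-1)/(3*10) = -⅓*(-8/5) = 8/15)
y(b) = 1/(-13 + b)
(q(-11, 10) + y(11))*(-435) = (8/15 + 1/(-13 + 11))*(-435) = (8/15 + 1/(-2))*(-435) = (8/15 - ½)*(-435) = (1/30)*(-435) = -29/2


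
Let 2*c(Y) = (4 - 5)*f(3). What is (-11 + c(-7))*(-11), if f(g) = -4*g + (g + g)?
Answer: 88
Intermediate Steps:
f(g) = -2*g (f(g) = -4*g + 2*g = -2*g)
c(Y) = 3 (c(Y) = ((4 - 5)*(-2*3))/2 = (-1*(-6))/2 = (½)*6 = 3)
(-11 + c(-7))*(-11) = (-11 + 3)*(-11) = -8*(-11) = 88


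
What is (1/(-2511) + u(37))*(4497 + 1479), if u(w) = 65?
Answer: 108374096/279 ≈ 3.8844e+5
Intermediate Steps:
(1/(-2511) + u(37))*(4497 + 1479) = (1/(-2511) + 65)*(4497 + 1479) = (-1/2511 + 65)*5976 = (163214/2511)*5976 = 108374096/279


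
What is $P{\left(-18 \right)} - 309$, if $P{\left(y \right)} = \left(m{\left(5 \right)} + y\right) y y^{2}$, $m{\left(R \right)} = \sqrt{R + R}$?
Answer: $104667 - 5832 \sqrt{10} \approx 86225.0$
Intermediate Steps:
$m{\left(R \right)} = \sqrt{2} \sqrt{R}$ ($m{\left(R \right)} = \sqrt{2 R} = \sqrt{2} \sqrt{R}$)
$P{\left(y \right)} = y^{3} \left(y + \sqrt{10}\right)$ ($P{\left(y \right)} = \left(\sqrt{2} \sqrt{5} + y\right) y y^{2} = \left(\sqrt{10} + y\right) y^{3} = \left(y + \sqrt{10}\right) y^{3} = y^{3} \left(y + \sqrt{10}\right)$)
$P{\left(-18 \right)} - 309 = \left(-18\right)^{3} \left(-18 + \sqrt{10}\right) - 309 = - 5832 \left(-18 + \sqrt{10}\right) - 309 = \left(104976 - 5832 \sqrt{10}\right) - 309 = 104667 - 5832 \sqrt{10}$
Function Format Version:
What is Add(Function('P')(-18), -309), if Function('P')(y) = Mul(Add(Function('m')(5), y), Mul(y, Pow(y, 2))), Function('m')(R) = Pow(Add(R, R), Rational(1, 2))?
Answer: Add(104667, Mul(-5832, Pow(10, Rational(1, 2)))) ≈ 86225.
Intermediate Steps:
Function('m')(R) = Mul(Pow(2, Rational(1, 2)), Pow(R, Rational(1, 2))) (Function('m')(R) = Pow(Mul(2, R), Rational(1, 2)) = Mul(Pow(2, Rational(1, 2)), Pow(R, Rational(1, 2))))
Function('P')(y) = Mul(Pow(y, 3), Add(y, Pow(10, Rational(1, 2)))) (Function('P')(y) = Mul(Add(Mul(Pow(2, Rational(1, 2)), Pow(5, Rational(1, 2))), y), Mul(y, Pow(y, 2))) = Mul(Add(Pow(10, Rational(1, 2)), y), Pow(y, 3)) = Mul(Add(y, Pow(10, Rational(1, 2))), Pow(y, 3)) = Mul(Pow(y, 3), Add(y, Pow(10, Rational(1, 2)))))
Add(Function('P')(-18), -309) = Add(Mul(Pow(-18, 3), Add(-18, Pow(10, Rational(1, 2)))), -309) = Add(Mul(-5832, Add(-18, Pow(10, Rational(1, 2)))), -309) = Add(Add(104976, Mul(-5832, Pow(10, Rational(1, 2)))), -309) = Add(104667, Mul(-5832, Pow(10, Rational(1, 2))))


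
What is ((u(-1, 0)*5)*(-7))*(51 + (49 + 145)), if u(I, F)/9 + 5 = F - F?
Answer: 385875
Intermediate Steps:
u(I, F) = -45 (u(I, F) = -45 + 9*(F - F) = -45 + 9*0 = -45 + 0 = -45)
((u(-1, 0)*5)*(-7))*(51 + (49 + 145)) = (-45*5*(-7))*(51 + (49 + 145)) = (-225*(-7))*(51 + 194) = 1575*245 = 385875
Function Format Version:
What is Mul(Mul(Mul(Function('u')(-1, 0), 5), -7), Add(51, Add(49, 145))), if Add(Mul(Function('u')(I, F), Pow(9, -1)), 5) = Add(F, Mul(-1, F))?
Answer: 385875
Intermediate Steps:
Function('u')(I, F) = -45 (Function('u')(I, F) = Add(-45, Mul(9, Add(F, Mul(-1, F)))) = Add(-45, Mul(9, 0)) = Add(-45, 0) = -45)
Mul(Mul(Mul(Function('u')(-1, 0), 5), -7), Add(51, Add(49, 145))) = Mul(Mul(Mul(-45, 5), -7), Add(51, Add(49, 145))) = Mul(Mul(-225, -7), Add(51, 194)) = Mul(1575, 245) = 385875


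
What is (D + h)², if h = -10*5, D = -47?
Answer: 9409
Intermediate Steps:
h = -50
(D + h)² = (-47 - 50)² = (-97)² = 9409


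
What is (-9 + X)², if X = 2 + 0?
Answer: 49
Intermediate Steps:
X = 2
(-9 + X)² = (-9 + 2)² = (-7)² = 49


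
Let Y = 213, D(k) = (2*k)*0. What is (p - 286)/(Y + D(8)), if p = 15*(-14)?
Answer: -496/213 ≈ -2.3286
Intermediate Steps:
D(k) = 0
p = -210
(p - 286)/(Y + D(8)) = (-210 - 286)/(213 + 0) = -496/213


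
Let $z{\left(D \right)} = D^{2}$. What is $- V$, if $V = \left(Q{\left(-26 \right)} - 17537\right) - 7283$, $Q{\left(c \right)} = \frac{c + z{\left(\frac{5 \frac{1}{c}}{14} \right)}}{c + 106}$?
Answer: $\frac{263087502471}{10599680} \approx 24820.0$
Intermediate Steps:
$Q{\left(c \right)} = \frac{c + \frac{25}{196 c^{2}}}{106 + c}$ ($Q{\left(c \right)} = \frac{c + \left(\frac{5 \frac{1}{c}}{14}\right)^{2}}{c + 106} = \frac{c + \left(\frac{5}{c} \frac{1}{14}\right)^{2}}{106 + c} = \frac{c + \left(\frac{5}{14 c}\right)^{2}}{106 + c} = \frac{c + \frac{25}{196 c^{2}}}{106 + c}$)
$V = - \frac{263087502471}{10599680}$ ($V = \left(\frac{\frac{25}{196} + \left(-26\right)^{3}}{676 \left(106 - 26\right)} - 17537\right) - 7283 = \left(\frac{\frac{25}{196} - 17576}{676 \cdot 80} - 17537\right) - 7283 = \left(\frac{1}{676} \cdot \frac{1}{80} \left(- \frac{3444871}{196}\right) - 17537\right) - 7283 = \left(- \frac{3444871}{10599680} - 17537\right) - 7283 = - \frac{185890033031}{10599680} - 7283 = - \frac{263087502471}{10599680} \approx -24820.0$)
$- V = \left(-1\right) \left(- \frac{263087502471}{10599680}\right) = \frac{263087502471}{10599680}$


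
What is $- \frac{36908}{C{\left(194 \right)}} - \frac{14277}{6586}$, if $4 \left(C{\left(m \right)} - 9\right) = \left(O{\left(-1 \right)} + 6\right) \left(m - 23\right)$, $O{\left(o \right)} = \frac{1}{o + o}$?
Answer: $- \frac{1972491685}{12862458} \approx -153.35$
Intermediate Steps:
$O{\left(o \right)} = \frac{1}{2 o}$
$C{\left(m \right)} = - \frac{181}{8} + \frac{11 m}{8}$ ($C{\left(m \right)} = 9 + \frac{\left(\frac{1}{2 \left(-1\right)} + 6\right) \left(m - 23\right)}{4} = 9 + \frac{\left(\frac{1}{2} \left(-1\right) + 6\right) \left(-23 + m\right)}{4} = 9 + \frac{\left(- \frac{1}{2} + 6\right) \left(-23 + m\right)}{4} = 9 + \frac{\frac{11}{2} \left(-23 + m\right)}{4} = 9 + \frac{- \frac{253}{2} + \frac{11 m}{2}}{4} = 9 + \left(- \frac{253}{8} + \frac{11 m}{8}\right) = - \frac{181}{8} + \frac{11 m}{8}$)
$- \frac{36908}{C{\left(194 \right)}} - \frac{14277}{6586} = - \frac{36908}{- \frac{181}{8} + \frac{11}{8} \cdot 194} - \frac{14277}{6586} = - \frac{36908}{- \frac{181}{8} + \frac{1067}{4}} - \frac{14277}{6586} = - \frac{36908}{\frac{1953}{8}} - \frac{14277}{6586} = \left(-36908\right) \frac{8}{1953} - \frac{14277}{6586} = - \frac{295264}{1953} - \frac{14277}{6586} = - \frac{1972491685}{12862458}$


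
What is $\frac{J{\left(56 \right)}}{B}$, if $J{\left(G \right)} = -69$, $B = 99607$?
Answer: $- \frac{69}{99607} \approx -0.00069272$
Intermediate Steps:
$\frac{J{\left(56 \right)}}{B} = - \frac{69}{99607}$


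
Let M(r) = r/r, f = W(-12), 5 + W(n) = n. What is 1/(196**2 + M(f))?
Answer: 1/38417 ≈ 2.6030e-5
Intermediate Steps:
W(n) = -5 + n
f = -17 (f = -5 - 12 = -17)
M(r) = 1
1/(196**2 + M(f)) = 1/(196**2 + 1) = 1/(38416 + 1) = 1/38417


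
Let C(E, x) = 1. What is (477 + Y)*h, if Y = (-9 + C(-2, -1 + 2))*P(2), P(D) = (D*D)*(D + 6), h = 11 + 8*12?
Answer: 23647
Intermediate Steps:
h = 107 (h = 11 + 96 = 107)
P(D) = D²*(6 + D)
Y = -256 (Y = (-9 + 1)*(2²*(6 + 2)) = -32*8 = -8*32 = -256)
(477 + Y)*h = (477 - 256)*107 = 221*107 = 23647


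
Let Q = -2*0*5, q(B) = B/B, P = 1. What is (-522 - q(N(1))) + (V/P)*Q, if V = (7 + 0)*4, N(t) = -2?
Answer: -523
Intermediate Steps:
V = 28 (V = 7*4 = 28)
q(B) = 1
Q = 0 (Q = 0*5 = 0)
(-522 - q(N(1))) + (V/P)*Q = (-522 - 1*1) + (28/1)*0 = (-522 - 1) + (28*1)*0 = -523 + 28*0 = -523 + 0 = -523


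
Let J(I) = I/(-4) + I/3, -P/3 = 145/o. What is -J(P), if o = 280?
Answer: 29/224 ≈ 0.12946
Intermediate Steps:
P = -87/56 (P = -435/280 = -3*29/56 = -87/56 ≈ -1.5536)
J(I) = I/12 (J(I) = I*(-¼) + I*(⅓) = -I/4 + I/3 = I/12)
-J(P) = -(-87)/(12*56) = -1*(-29/224) = 29/224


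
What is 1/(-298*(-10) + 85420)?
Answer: 1/88400 ≈ 1.1312e-5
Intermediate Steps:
1/(-298*(-10) + 85420) = 1/(2980 + 85420) = 1/88400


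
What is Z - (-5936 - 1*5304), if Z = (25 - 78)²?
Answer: 14049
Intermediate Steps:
Z = 2809 (Z = (-53)² = 2809)
Z - (-5936 - 1*5304) = 2809 - (-5936 - 1*5304) = 2809 - (-5936 - 5304) = 2809 - 1*(-11240) = 2809 + 11240 = 14049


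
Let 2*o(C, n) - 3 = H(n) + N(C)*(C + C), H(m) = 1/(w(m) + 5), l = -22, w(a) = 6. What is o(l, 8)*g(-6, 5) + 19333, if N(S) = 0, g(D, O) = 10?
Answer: 212833/11 ≈ 19348.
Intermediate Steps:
H(m) = 1/11 (H(m) = 1/(6 + 5) = 1/11)
o(C, n) = 17/11 (o(C, n) = 3/2 + (1/11 + 0*(C + C))/2 = 3/2 + (1/11 + 0*(2*C))/2 = 3/2 + (1/11 + 0)/2 = 3/2 + (½)*(1/11) = 3/2 + 1/22 = 17/11)
o(l, 8)*g(-6, 5) + 19333 = (17/11)*10 + 19333 = 170/11 + 19333 = 212833/11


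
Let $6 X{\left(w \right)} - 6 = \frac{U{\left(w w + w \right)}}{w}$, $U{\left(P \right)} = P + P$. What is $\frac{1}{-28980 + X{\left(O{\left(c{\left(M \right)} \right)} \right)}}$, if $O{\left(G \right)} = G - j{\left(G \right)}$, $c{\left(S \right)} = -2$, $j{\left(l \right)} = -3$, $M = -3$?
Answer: $- \frac{3}{86935} \approx -3.4509 \cdot 10^{-5}$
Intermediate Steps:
$U{\left(P \right)} = 2 P$
$O{\left(G \right)} = 3 + G$ ($O{\left(G \right)} = G - -3 = G + 3 = 3 + G$)
$X{\left(w \right)} = 1 + \frac{2 w + 2 w^{2}}{6 w}$ ($X{\left(w \right)} = 1 + \frac{2 \left(w w + w\right) \frac{1}{w}}{6} = 1 + \frac{2 \left(w^{2} + w\right) \frac{1}{w}}{6} = 1 + \frac{2 \left(w + w^{2}\right) \frac{1}{w}}{6} = 1 + \frac{\left(2 w + 2 w^{2}\right) \frac{1}{w}}{6} = 1 + \frac{\frac{1}{w} \left(2 w + 2 w^{2}\right)}{6} = 1 + \frac{2 w + 2 w^{2}}{6 w}$)
$\frac{1}{-28980 + X{\left(O{\left(c{\left(M \right)} \right)} \right)}} = \frac{1}{-28980 + \left(\frac{4}{3} + \frac{3 - 2}{3}\right)} = \frac{1}{-28980 + \left(\frac{4}{3} + \frac{1}{3} \cdot 1\right)} = \frac{1}{-28980 + \left(\frac{4}{3} + \frac{1}{3}\right)} = \frac{1}{-28980 + \frac{5}{3}} = \frac{1}{- \frac{86935}{3}} = - \frac{3}{86935}$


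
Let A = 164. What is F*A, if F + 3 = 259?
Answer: 41984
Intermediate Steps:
F = 256 (F = -3 + 259 = 256)
F*A = 256*164 = 41984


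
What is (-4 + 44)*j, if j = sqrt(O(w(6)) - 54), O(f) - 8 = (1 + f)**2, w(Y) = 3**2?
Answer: 120*sqrt(6) ≈ 293.94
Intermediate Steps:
w(Y) = 9
O(f) = 8 + (1 + f)**2
j = 3*sqrt(6) (j = sqrt((8 + (1 + 9)**2) - 54) = sqrt((8 + 10**2) - 54) = sqrt((8 + 100) - 54) = sqrt(108 - 54) = sqrt(54) = 3*sqrt(6) ≈ 7.3485)
(-4 + 44)*j = (-4 + 44)*(3*sqrt(6)) = 40*(3*sqrt(6)) = 120*sqrt(6)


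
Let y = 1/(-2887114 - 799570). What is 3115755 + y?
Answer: 11486804106419/3686684 ≈ 3.1158e+6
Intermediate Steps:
y = -1/3686684 (y = 1/(-3686684) = -1/3686684 ≈ -2.7125e-7)
3115755 + y = 3115755 - 1/3686684 = 11486804106419/3686684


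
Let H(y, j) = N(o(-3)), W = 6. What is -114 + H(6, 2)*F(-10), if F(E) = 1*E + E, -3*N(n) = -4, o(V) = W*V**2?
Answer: -422/3 ≈ -140.67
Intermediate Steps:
o(V) = 6*V**2
N(n) = 4/3 (N(n) = -1/3*(-4) = 4/3)
H(y, j) = 4/3
F(E) = 2*E (F(E) = E + E = 2*E)
-114 + H(6, 2)*F(-10) = -114 + 4*(2*(-10))/3 = -114 + (4/3)*(-20) = -114 - 80/3 = -422/3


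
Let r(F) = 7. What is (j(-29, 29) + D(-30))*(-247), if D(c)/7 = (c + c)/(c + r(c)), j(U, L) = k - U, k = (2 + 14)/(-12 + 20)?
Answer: -279851/23 ≈ -12167.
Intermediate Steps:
k = 2 (k = 16/8 = 16*(⅛) = 2)
j(U, L) = 2 - U
D(c) = 14*c/(7 + c) (D(c) = 7*((c + c)/(c + 7)) = 7*((2*c)/(7 + c)) = 7*(2*c/(7 + c)) = 14*c/(7 + c))
(j(-29, 29) + D(-30))*(-247) = ((2 - 1*(-29)) + 14*(-30)/(7 - 30))*(-247) = ((2 + 29) + 14*(-30)/(-23))*(-247) = (31 + 14*(-30)*(-1/23))*(-247) = (31 + 420/23)*(-247) = (1133/23)*(-247) = -279851/23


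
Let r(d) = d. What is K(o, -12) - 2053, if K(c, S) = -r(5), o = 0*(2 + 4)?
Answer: -2058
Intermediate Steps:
o = 0 (o = 0*6 = 0)
K(c, S) = -5 (K(c, S) = -1*5 = -5)
K(o, -12) - 2053 = -5 - 2053 = -2058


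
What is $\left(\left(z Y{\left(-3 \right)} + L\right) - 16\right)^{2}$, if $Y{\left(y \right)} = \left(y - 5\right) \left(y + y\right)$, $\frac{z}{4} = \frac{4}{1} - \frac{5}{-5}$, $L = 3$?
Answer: $896809$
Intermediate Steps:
$z = 20$ ($z = 4 \left(\frac{4}{1} - \frac{5}{-5}\right) = 4 \left(4 \cdot 1 - -1\right) = 4 \left(4 + 1\right) = 4 \cdot 5 = 20$)
$Y{\left(y \right)} = 2 y \left(-5 + y\right)$ ($Y{\left(y \right)} = \left(-5 + y\right) 2 y = 2 y \left(-5 + y\right)$)
$\left(\left(z Y{\left(-3 \right)} + L\right) - 16\right)^{2} = \left(\left(20 \cdot 2 \left(-3\right) \left(-5 - 3\right) + 3\right) - 16\right)^{2} = \left(\left(20 \cdot 2 \left(-3\right) \left(-8\right) + 3\right) - 16\right)^{2} = \left(\left(20 \cdot 48 + 3\right) - 16\right)^{2} = \left(\left(960 + 3\right) - 16\right)^{2} = \left(963 - 16\right)^{2} = 947^{2} = 896809$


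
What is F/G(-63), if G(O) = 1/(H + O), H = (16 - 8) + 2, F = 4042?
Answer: -214226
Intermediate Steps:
H = 10 (H = 8 + 2 = 10)
G(O) = 1/(10 + O)
F/G(-63) = 4042/(1/(10 - 63)) = 4042/(1/(-53)) = 4042/(-1/53) = 4042*(-53) = -214226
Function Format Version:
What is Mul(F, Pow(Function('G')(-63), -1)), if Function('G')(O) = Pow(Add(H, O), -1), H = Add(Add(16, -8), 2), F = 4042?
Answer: -214226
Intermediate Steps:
H = 10 (H = Add(8, 2) = 10)
Function('G')(O) = Pow(Add(10, O), -1)
Mul(F, Pow(Function('G')(-63), -1)) = Mul(4042, Pow(Pow(Add(10, -63), -1), -1)) = Mul(4042, Pow(Pow(-53, -1), -1)) = Mul(4042, Pow(Rational(-1, 53), -1)) = Mul(4042, -53) = -214226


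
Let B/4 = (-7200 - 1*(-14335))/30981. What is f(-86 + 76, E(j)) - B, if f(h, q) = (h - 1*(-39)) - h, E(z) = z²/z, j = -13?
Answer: 1179719/30981 ≈ 38.079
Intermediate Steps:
E(z) = z
f(h, q) = 39 (f(h, q) = (h + 39) - h = (39 + h) - h = 39)
B = 28540/30981 (B = 4*((-7200 - 1*(-14335))/30981) = 4*((-7200 + 14335)*(1/30981)) = 4*(7135*(1/30981)) = 4*(7135/30981) = 28540/30981 ≈ 0.92121)
f(-86 + 76, E(j)) - B = 39 - 1*28540/30981 = 39 - 28540/30981 = 1179719/30981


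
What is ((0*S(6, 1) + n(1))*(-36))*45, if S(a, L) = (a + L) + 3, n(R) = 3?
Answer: -4860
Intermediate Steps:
S(a, L) = 3 + L + a (S(a, L) = (L + a) + 3 = 3 + L + a)
((0*S(6, 1) + n(1))*(-36))*45 = ((0*(3 + 1 + 6) + 3)*(-36))*45 = ((0*10 + 3)*(-36))*45 = ((0 + 3)*(-36))*45 = (3*(-36))*45 = -108*45 = -4860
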